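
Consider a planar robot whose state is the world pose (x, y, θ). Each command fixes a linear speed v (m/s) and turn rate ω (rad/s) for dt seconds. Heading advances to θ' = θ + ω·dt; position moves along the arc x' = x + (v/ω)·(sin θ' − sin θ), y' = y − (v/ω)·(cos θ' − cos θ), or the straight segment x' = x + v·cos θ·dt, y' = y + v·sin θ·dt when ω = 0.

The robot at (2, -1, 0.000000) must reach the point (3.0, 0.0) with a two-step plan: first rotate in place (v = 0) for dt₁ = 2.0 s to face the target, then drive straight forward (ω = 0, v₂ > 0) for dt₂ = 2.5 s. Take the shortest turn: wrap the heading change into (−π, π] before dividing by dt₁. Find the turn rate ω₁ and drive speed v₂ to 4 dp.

ω₁ = 0.3927, v₂ = 0.5657

heading to target = atan2(0−-1, 3−2) = 0.7854
Δθ = wrap(0.7854 − 0.0000) = 0.7854; ω₁ = Δθ/dt₁ = 0.3927
distance = √((3−2)² + (0−-1)²) = 1.4142; v₂ = distance/dt₂ = 0.5657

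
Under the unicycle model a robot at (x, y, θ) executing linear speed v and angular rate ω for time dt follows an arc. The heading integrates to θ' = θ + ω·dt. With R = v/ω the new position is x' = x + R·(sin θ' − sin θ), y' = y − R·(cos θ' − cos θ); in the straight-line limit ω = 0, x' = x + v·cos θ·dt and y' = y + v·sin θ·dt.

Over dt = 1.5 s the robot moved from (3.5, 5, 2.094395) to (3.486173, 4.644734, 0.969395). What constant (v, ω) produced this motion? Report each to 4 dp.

Δθ = 0.969395 − 2.094395 = -1.125000
ω = Δθ/dt = -1.125000/1.5 = -0.7500
R = −Δy/(cos θ' − cos θ) = 0.3333
v = R·ω = 0.3333·-0.7500 = -0.2500

v = -0.2500, ω = -0.7500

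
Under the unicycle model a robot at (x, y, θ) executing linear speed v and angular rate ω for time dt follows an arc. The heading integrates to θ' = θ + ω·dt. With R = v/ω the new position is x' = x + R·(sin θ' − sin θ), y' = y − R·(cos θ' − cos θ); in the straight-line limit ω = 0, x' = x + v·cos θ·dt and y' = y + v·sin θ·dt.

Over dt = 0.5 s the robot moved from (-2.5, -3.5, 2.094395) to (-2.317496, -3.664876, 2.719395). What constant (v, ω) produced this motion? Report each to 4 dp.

Δθ = 2.719395 − 2.094395 = 0.625000
ω = Δθ/dt = 0.625000/0.5 = 1.2500
R = Δx/(sin θ' − sin θ) = -0.4000
v = R·ω = -0.4000·1.2500 = -0.5000

v = -0.5000, ω = 1.2500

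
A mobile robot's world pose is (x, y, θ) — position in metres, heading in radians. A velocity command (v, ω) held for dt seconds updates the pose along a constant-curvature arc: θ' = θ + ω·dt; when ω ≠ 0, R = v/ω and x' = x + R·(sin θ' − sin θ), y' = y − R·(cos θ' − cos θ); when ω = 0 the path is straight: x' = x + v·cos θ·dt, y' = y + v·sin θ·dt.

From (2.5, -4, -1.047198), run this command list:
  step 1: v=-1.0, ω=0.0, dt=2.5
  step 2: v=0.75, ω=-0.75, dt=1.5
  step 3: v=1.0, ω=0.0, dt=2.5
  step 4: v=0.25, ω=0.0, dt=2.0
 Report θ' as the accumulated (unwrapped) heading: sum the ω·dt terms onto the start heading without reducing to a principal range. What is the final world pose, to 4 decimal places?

step 1: θ'=-1.0472 (straight) → pose (1.2500, -1.8349, -1.0472)
step 2: θ'=-2.1722 (R=-1.0000) → pose (1.2085, -2.9007, -2.1722)
step 3: θ'=-2.1722 (straight) → pose (-0.2060, -4.9621, -2.1722)
step 4: θ'=-2.1722 (straight) → pose (-0.4889, -5.3744, -2.1722)

(-0.4889, -5.3744, -2.1722)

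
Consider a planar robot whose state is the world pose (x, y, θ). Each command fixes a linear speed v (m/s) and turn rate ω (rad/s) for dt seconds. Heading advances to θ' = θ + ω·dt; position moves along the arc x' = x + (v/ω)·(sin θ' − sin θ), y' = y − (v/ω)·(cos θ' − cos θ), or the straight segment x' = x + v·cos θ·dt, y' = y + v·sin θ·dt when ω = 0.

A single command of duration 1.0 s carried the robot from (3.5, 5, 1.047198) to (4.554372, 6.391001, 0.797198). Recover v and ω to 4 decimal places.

v = 1.7500, ω = -0.2500

Δθ = 0.797198 − 1.047198 = -0.250000
ω = Δθ/dt = -0.250000/1.0 = -0.2500
R = −Δy/(cos θ' − cos θ) = -7.0000
v = R·ω = -7.0000·-0.2500 = 1.7500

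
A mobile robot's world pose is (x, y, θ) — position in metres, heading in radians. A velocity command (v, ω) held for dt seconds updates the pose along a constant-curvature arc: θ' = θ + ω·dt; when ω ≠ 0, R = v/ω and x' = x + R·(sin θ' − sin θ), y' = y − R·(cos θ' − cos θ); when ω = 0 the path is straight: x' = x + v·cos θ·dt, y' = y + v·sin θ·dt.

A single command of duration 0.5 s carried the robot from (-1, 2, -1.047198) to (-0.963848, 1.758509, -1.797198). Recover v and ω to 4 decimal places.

Δθ = -1.797198 − -1.047198 = -0.750000
ω = Δθ/dt = -0.750000/0.5 = -1.5000
R = −Δy/(cos θ' − cos θ) = -0.3333
v = R·ω = -0.3333·-1.5000 = 0.5000

v = 0.5000, ω = -1.5000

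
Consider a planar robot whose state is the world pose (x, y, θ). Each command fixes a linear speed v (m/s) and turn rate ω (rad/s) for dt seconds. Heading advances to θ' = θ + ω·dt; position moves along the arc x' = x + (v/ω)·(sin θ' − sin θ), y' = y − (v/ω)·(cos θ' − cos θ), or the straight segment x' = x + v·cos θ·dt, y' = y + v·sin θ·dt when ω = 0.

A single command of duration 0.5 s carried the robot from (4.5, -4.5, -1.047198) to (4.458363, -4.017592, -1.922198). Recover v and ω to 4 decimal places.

Δθ = -1.922198 − -1.047198 = -0.875000
ω = Δθ/dt = -0.875000/0.5 = -1.7500
R = −Δy/(cos θ' − cos θ) = 0.5714
v = R·ω = 0.5714·-1.7500 = -1.0000

v = -1.0000, ω = -1.7500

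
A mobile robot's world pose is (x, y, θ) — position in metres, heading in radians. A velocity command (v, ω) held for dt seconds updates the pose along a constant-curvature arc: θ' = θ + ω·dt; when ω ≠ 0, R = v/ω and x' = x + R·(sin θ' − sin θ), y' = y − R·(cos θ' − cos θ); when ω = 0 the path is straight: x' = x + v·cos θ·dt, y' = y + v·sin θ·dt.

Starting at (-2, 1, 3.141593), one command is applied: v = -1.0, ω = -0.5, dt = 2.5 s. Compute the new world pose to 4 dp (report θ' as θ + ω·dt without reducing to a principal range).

(-0.1020, -0.3694, 1.8916)

θ' = 3.1416 + -0.5·2.5 = 1.8916
R = v/ω = -1.0/-0.5 = 2.0000
x' = -2 + 2.0000·(sin 1.8916 − sin 3.1416) = -0.1020
y' = 1 − 2.0000·(cos 1.8916 − cos 3.1416) = -0.3694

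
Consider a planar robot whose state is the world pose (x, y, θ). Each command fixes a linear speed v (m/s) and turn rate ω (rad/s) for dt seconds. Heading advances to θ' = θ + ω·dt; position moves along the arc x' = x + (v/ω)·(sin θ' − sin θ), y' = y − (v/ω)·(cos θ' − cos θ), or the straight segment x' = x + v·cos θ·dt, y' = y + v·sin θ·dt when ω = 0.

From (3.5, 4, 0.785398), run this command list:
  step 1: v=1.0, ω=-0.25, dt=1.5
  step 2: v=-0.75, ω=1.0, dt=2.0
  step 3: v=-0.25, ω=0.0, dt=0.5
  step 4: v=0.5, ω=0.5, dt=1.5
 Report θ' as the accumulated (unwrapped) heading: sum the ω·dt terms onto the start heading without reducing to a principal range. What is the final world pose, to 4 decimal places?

step 1: θ'=0.4104 (R=-4.0000) → pose (4.7325, 4.8394, 0.4104)
step 2: θ'=2.4104 (R=-0.7500) → pose (4.5309, 3.5934, 2.4104)
step 3: θ'=2.4104 (straight) → pose (4.6240, 3.5099, 2.4104)
step 4: θ'=3.1604 (R=1.0000) → pose (3.9374, 3.7654, 3.1604)

(3.9374, 3.7654, 3.1604)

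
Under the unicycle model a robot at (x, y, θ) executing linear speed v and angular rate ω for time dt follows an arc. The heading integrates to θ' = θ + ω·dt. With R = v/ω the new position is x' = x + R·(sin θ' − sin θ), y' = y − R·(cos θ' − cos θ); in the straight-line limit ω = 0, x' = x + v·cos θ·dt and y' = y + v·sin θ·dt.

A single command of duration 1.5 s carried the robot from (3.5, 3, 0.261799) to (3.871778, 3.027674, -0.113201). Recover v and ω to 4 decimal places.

v = 0.2500, ω = -0.2500

Δθ = -0.113201 − 0.261799 = -0.375000
ω = Δθ/dt = -0.375000/1.5 = -0.2500
R = Δx/(sin θ' − sin θ) = -1.0000
v = R·ω = -1.0000·-0.2500 = 0.2500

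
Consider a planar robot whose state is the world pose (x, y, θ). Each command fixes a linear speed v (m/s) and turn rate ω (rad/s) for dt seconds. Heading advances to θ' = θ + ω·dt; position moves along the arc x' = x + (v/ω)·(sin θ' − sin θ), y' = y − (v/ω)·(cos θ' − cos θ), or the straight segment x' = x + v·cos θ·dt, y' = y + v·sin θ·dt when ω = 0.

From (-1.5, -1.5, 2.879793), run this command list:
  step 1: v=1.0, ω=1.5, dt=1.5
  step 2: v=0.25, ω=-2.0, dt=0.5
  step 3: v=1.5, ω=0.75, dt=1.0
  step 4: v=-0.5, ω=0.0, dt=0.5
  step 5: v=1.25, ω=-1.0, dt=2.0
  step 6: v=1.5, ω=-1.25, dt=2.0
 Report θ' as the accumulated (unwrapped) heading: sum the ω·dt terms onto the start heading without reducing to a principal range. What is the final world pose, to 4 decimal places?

(-4.3258, -2.8629, 0.3798)

step 1: θ'=5.1298 (R=0.6667) → pose (-2.2820, -2.4142, 5.1298)
step 2: θ'=4.1298 (R=-0.1250) → pose (-2.2919, -2.5337, 4.1298)
step 3: θ'=4.8798 (R=2.0000) → pose (-2.5938, -3.9673, 4.8798)
step 4: θ'=4.8798 (straight) → pose (-2.6355, -3.7208, 4.8798)
step 5: θ'=2.8798 (R=-1.2500) → pose (-4.1915, -5.1365, 2.8798)
step 6: θ'=0.3798 (R=-1.2000) → pose (-4.3258, -2.8629, 0.3798)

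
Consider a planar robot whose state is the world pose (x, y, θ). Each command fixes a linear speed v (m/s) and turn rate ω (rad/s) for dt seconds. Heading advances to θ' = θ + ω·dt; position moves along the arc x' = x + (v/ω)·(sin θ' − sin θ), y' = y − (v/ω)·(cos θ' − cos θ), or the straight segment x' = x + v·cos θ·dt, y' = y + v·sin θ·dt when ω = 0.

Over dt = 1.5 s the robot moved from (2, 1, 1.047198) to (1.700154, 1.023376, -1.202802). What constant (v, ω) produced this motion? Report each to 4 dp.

Δθ = -1.202802 − 1.047198 = -2.250000
ω = Δθ/dt = -2.250000/1.5 = -1.5000
R = Δx/(sin θ' − sin θ) = 0.1667
v = R·ω = 0.1667·-1.5000 = -0.2500

v = -0.2500, ω = -1.5000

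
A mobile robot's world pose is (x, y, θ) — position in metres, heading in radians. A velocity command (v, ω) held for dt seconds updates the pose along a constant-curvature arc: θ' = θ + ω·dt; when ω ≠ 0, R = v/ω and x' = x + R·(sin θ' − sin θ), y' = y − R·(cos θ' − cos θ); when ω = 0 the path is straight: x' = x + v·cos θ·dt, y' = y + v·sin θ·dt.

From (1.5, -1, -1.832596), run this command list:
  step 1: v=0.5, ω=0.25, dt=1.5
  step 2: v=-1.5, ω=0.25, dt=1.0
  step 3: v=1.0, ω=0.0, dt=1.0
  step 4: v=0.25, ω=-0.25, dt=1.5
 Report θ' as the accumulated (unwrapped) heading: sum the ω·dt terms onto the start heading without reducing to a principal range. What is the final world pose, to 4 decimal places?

step 1: θ'=-1.4576 (R=2.0000) → pose (1.4447, -1.7436, -1.4576)
step 2: θ'=-1.2076 (R=-6.0000) → pose (1.0916, -0.2897, -1.2076)
step 3: θ'=-1.2076 (straight) → pose (1.4469, -1.2245, -1.2076)
step 4: θ'=-1.5826 (R=-1.0000) → pose (1.5121, -1.5915, -1.5826)

(1.5121, -1.5915, -1.5826)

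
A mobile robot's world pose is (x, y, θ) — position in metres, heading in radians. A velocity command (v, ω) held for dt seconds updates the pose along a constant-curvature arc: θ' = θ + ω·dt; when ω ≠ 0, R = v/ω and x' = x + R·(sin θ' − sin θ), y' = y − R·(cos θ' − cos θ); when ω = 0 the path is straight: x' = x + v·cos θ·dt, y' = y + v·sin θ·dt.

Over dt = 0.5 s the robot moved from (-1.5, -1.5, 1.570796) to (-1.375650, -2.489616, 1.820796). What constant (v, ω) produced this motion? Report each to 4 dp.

v = -2.0000, ω = 0.5000

Δθ = 1.820796 − 1.570796 = 0.250000
ω = Δθ/dt = 0.250000/0.5 = 0.5000
R = −Δy/(cos θ' − cos θ) = -4.0000
v = R·ω = -4.0000·0.5000 = -2.0000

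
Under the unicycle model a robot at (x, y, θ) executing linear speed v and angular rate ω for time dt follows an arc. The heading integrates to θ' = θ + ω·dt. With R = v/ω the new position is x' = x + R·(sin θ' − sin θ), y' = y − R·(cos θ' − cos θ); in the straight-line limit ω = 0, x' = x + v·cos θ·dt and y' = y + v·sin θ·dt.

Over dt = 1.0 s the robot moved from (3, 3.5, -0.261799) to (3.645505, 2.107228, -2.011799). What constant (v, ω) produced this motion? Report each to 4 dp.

Δθ = -2.011799 − -0.261799 = -1.750000
ω = Δθ/dt = -1.750000/1.0 = -1.7500
R = −Δy/(cos θ' − cos θ) = -1.0000
v = R·ω = -1.0000·-1.7500 = 1.7500

v = 1.7500, ω = -1.7500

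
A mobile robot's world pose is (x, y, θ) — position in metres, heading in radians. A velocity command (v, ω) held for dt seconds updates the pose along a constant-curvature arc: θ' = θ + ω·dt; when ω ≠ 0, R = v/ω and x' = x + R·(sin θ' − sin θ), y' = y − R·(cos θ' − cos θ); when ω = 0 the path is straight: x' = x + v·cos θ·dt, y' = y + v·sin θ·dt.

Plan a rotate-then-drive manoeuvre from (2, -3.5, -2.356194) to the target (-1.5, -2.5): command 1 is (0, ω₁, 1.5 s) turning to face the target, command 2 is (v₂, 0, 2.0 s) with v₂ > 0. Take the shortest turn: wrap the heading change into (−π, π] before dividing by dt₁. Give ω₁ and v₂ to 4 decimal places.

heading to target = atan2(-2.5−-3.5, -1.5−2) = 2.8633
Δθ = wrap(2.8633 − -2.3562) = -1.0637; ω₁ = Δθ/dt₁ = -0.7091
distance = √((-1.5−2)² + (-2.5−-3.5)²) = 3.6401; v₂ = distance/dt₂ = 1.8200

ω₁ = -0.7091, v₂ = 1.8200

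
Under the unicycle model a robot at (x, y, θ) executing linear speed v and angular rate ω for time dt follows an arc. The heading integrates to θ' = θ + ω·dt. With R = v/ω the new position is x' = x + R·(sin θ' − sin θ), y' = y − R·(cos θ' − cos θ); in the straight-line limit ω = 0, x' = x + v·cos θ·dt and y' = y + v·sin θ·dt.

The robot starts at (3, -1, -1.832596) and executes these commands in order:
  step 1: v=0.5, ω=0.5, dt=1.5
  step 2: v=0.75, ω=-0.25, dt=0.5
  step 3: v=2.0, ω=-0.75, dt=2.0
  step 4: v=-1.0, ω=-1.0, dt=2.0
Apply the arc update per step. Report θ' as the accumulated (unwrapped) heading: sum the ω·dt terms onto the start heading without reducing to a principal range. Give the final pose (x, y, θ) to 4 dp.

step 1: θ'=-1.0826 (R=1.0000) → pose (3.0827, -1.7279, -1.0826)
step 2: θ'=-1.2076 (R=-3.0000) → pose (3.2375, -2.0692, -1.2076)
step 3: θ'=-2.7076 (R=-2.6667) → pose (1.8661, -5.4360, -2.7076)
step 4: θ'=-4.7076 (R=1.0000) → pose (3.2866, -6.3385, -4.7076)

(3.2866, -6.3385, -4.7076)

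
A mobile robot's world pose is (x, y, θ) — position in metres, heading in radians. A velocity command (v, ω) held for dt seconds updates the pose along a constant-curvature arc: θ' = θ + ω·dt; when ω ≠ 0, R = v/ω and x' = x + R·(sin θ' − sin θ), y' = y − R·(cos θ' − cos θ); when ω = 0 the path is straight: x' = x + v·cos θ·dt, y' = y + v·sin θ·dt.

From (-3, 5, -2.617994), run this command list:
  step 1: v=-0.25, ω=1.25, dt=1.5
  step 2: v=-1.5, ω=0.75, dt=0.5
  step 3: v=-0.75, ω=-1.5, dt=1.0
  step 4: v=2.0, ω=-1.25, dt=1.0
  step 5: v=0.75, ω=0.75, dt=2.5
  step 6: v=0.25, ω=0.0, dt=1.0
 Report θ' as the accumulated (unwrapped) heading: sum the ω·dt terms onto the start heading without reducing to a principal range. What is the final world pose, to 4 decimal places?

(-6.2312, 3.6373, -1.2430)

step 1: θ'=-0.7430 (R=-0.2000) → pose (-2.9647, 5.3205, -0.7430)
step 2: θ'=-0.3680 (R=-2.0000) → pose (-3.5982, 5.7137, -0.3680)
step 3: θ'=-1.8680 (R=0.5000) → pose (-3.8964, 6.3266, -1.8680)
step 4: θ'=-3.1180 (R=-1.6000) → pose (-5.3885, 5.1956, -3.1180)
step 5: θ'=-1.2430 (R=1.0000) → pose (-6.3117, 3.8740, -1.2430)
step 6: θ'=-1.2430 (straight) → pose (-6.2312, 3.6373, -1.2430)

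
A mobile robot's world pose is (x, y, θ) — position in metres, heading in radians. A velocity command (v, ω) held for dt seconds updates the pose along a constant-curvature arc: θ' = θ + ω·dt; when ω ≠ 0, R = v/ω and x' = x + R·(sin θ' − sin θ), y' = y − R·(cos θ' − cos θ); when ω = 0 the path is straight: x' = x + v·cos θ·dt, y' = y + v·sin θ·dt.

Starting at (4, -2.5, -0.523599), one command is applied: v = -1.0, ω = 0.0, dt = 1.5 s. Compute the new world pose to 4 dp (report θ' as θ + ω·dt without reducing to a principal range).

θ' = -0.5236 + 0.0·1.5 = -0.5236
ω = 0 → straight: x' = 4 + -1.0·cos(-0.5236)·1.5 = 2.7010
y' = -2.5 + -1.0·sin(-0.5236)·1.5 = -1.7500

(2.7010, -1.7500, -0.5236)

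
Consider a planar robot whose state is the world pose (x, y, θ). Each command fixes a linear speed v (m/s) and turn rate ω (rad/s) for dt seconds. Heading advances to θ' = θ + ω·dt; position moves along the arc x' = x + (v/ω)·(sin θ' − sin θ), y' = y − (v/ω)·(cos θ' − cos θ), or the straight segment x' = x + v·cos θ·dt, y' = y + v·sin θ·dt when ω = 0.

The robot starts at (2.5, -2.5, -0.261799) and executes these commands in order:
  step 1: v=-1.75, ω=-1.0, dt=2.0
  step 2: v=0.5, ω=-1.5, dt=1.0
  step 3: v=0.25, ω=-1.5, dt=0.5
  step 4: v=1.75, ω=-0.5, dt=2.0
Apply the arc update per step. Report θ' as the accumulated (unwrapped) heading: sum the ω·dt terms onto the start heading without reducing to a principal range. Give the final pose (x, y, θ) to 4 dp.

step 1: θ'=-2.2618 (R=1.7500) → pose (1.6044, 0.3057, -2.2618)
step 2: θ'=-3.7618 (R=-0.3333) → pose (1.1538, 0.2468, -3.7618)
step 3: θ'=-4.5118 (R=-0.1667) → pose (1.0873, 0.3493, -4.5118)
step 4: θ'=-5.5118 (R=-3.5000) → pose (2.0772, 3.5559, -5.5118)

(2.0772, 3.5559, -5.5118)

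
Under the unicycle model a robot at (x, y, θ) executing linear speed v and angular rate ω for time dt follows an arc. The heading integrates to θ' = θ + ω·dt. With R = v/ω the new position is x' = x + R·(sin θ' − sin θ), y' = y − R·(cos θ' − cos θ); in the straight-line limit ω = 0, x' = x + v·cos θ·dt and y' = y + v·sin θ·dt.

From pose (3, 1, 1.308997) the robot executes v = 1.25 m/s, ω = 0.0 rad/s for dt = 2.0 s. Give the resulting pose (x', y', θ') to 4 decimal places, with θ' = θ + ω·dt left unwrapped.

(3.6470, 3.4148, 1.3090)

θ' = 1.3090 + 0.0·2.0 = 1.3090
ω = 0 → straight: x' = 3 + 1.25·cos(1.3090)·2.0 = 3.6470
y' = 1 + 1.25·sin(1.3090)·2.0 = 3.4148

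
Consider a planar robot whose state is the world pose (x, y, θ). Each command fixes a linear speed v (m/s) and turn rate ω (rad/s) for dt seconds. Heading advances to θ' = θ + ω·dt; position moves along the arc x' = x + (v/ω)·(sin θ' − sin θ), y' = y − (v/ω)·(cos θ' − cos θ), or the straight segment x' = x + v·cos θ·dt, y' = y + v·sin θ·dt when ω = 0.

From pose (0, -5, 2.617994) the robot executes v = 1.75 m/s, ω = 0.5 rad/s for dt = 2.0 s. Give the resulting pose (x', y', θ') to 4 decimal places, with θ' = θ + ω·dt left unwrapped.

θ' = 2.6180 + 0.5·2.0 = 3.6180
R = v/ω = 1.75/0.5 = 3.5000
x' = 0 + 3.5000·(sin 3.6180 − sin 2.6180) = -3.3550
y' = -5 − 3.5000·(cos 3.6180 − cos 2.6180) = -4.9208

(-3.3550, -4.9208, 3.6180)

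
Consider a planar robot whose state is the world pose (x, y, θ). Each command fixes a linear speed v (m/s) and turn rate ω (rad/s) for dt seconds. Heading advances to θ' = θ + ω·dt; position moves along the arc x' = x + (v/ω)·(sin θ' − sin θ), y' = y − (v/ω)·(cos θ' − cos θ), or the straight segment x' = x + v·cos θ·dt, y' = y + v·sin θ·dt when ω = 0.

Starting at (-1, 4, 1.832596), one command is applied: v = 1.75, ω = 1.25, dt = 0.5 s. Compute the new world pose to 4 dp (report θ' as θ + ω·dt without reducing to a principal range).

(-1.4676, 4.7227, 2.4576)

θ' = 1.8326 + 1.25·0.5 = 2.4576
R = v/ω = 1.75/1.25 = 1.4000
x' = -1 + 1.4000·(sin 2.4576 − sin 1.8326) = -1.4676
y' = 4 − 1.4000·(cos 2.4576 − cos 1.8326) = 4.7227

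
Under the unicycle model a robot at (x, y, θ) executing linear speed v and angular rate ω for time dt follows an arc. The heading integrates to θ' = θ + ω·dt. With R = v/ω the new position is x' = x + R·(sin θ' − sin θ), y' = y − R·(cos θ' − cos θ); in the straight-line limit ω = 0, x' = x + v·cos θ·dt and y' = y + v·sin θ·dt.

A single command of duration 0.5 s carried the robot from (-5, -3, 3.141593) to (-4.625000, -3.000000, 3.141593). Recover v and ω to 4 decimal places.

v = -0.7500, ω = 0.0000

Δθ = 3.141593 − 3.141593 = 0.000000
ω = Δθ/dt = 0.000000/0.5 = 0.0000
ω = 0 → v = (Δx·cos θ + Δy·sin θ)/dt = -0.7500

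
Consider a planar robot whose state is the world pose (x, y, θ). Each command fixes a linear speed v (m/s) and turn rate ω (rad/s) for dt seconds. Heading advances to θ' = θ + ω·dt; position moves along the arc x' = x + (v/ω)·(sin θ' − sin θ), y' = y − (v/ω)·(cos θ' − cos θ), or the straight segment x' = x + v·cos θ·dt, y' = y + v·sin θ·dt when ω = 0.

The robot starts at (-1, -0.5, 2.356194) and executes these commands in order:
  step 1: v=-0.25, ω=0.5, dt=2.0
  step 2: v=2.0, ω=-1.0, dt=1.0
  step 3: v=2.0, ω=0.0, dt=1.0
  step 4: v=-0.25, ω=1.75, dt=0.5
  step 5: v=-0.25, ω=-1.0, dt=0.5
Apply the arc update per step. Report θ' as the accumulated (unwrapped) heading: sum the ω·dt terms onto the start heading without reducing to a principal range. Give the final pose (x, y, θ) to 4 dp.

step 1: θ'=3.3562 (R=-0.5000) → pose (-0.5400, -0.6350, 3.3562)
step 2: θ'=2.3562 (R=-2.0000) → pose (-2.3801, -0.0951, 2.3562)
step 3: θ'=2.3562 (straight) → pose (-3.7943, 1.3191, 2.3562)
step 4: θ'=3.2312 (R=-0.1429) → pose (-3.6805, 1.2779, 3.2312)
step 5: θ'=2.7312 (R=0.2500) → pose (-3.5584, 1.2581, 2.7312)

(-3.5584, 1.2581, 2.7312)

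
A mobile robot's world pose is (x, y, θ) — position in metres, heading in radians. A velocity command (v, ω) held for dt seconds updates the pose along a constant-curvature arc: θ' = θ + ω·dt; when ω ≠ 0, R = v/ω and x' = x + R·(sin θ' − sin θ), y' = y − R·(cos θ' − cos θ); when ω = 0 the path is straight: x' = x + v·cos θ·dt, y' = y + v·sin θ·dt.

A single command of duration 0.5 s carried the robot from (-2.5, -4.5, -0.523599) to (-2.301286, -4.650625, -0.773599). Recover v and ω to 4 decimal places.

v = 0.5000, ω = -0.5000

Δθ = -0.773599 − -0.523599 = -0.250000
ω = Δθ/dt = -0.250000/0.5 = -0.5000
R = Δx/(sin θ' − sin θ) = -1.0000
v = R·ω = -1.0000·-0.5000 = 0.5000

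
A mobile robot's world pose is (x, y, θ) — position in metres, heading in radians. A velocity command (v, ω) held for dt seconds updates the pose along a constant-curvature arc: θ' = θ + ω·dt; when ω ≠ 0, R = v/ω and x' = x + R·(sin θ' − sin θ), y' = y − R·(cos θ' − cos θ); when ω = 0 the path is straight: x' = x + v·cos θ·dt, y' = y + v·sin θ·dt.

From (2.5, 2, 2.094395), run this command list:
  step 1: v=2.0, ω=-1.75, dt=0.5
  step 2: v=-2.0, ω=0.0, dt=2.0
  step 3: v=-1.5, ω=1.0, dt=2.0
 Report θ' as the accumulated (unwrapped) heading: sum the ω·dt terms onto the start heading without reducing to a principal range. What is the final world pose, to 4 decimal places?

(2.5648, -2.8025, 3.2194)

step 1: θ'=1.2194 (R=-1.1429) → pose (2.4167, 2.9648, 1.2194)
step 2: θ'=1.2194 (straight) → pose (1.0399, -0.7907, 1.2194)
step 3: θ'=3.2194 (R=-1.5000) → pose (2.5648, -2.8025, 3.2194)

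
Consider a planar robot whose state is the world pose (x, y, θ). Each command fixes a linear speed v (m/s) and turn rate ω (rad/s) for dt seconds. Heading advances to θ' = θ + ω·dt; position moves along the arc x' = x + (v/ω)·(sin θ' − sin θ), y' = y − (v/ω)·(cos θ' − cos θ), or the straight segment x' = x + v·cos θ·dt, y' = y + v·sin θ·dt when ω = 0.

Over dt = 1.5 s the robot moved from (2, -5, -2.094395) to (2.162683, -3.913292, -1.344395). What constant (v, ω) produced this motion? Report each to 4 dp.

v = -0.7500, ω = 0.5000

Δθ = -1.344395 − -2.094395 = 0.750000
ω = Δθ/dt = 0.750000/1.5 = 0.5000
R = −Δy/(cos θ' − cos θ) = -1.5000
v = R·ω = -1.5000·0.5000 = -0.7500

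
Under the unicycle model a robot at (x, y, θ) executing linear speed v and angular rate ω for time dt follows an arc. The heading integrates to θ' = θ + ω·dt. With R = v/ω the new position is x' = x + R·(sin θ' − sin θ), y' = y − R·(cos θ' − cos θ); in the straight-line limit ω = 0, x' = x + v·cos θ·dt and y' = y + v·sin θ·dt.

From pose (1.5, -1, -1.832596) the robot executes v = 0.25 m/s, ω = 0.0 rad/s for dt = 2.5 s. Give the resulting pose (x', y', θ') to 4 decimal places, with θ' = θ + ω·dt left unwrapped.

(1.3382, -1.6037, -1.8326)

θ' = -1.8326 + 0.0·2.5 = -1.8326
ω = 0 → straight: x' = 1.5 + 0.25·cos(-1.8326)·2.5 = 1.3382
y' = -1 + 0.25·sin(-1.8326)·2.5 = -1.6037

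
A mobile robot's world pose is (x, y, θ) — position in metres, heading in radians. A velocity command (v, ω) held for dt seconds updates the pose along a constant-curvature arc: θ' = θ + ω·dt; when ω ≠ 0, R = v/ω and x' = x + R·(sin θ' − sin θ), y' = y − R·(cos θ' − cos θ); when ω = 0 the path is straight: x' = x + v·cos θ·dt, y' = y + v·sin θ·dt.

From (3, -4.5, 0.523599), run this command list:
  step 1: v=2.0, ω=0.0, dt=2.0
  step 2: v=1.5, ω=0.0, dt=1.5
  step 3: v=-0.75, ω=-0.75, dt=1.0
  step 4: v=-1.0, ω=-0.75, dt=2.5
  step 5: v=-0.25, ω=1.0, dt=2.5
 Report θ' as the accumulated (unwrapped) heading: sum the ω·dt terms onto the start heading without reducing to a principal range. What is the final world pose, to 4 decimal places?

(6.5248, 0.8475, 0.3986)

step 1: θ'=0.5236 (straight) → pose (6.4641, -2.5000, 0.5236)
step 2: θ'=0.5236 (straight) → pose (8.4127, -1.3750, 0.5236)
step 3: θ'=-0.2264 (R=1.0000) → pose (7.6882, -1.4835, -0.2264)
step 4: θ'=-2.1014 (R=1.3333) → pose (6.8375, 0.4906, -2.1014)
step 5: θ'=0.3986 (R=-0.2500) → pose (6.5248, 0.8475, 0.3986)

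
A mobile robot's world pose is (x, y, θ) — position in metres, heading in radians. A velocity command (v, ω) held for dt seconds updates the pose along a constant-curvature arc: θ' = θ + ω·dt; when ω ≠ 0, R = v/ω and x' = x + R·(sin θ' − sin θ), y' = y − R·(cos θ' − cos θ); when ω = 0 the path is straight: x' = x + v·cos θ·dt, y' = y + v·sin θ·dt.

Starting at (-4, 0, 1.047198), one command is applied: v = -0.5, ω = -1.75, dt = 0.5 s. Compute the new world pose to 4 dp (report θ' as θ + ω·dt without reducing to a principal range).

(-4.1985, -0.1386, 0.1722)

θ' = 1.0472 + -1.75·0.5 = 0.1722
R = v/ω = -0.5/-1.75 = 0.2857
x' = -4 + 0.2857·(sin 0.1722 − sin 1.0472) = -4.1985
y' = 0 − 0.2857·(cos 0.1722 − cos 1.0472) = -0.1386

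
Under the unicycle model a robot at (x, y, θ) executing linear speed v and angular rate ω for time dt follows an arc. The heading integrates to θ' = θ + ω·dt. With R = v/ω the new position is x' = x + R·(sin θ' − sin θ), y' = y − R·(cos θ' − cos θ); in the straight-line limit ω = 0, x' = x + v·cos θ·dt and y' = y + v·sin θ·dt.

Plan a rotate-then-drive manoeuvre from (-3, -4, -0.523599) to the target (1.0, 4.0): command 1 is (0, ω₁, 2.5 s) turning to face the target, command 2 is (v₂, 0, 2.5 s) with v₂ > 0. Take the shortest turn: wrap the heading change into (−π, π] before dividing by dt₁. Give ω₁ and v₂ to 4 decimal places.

ω₁ = 0.6523, v₂ = 3.5777

heading to target = atan2(4−-4, 1−-3) = 1.1071
Δθ = wrap(1.1071 − -0.5236) = 1.6307; ω₁ = Δθ/dt₁ = 0.6523
distance = √((1−-3)² + (4−-4)²) = 8.9443; v₂ = distance/dt₂ = 3.5777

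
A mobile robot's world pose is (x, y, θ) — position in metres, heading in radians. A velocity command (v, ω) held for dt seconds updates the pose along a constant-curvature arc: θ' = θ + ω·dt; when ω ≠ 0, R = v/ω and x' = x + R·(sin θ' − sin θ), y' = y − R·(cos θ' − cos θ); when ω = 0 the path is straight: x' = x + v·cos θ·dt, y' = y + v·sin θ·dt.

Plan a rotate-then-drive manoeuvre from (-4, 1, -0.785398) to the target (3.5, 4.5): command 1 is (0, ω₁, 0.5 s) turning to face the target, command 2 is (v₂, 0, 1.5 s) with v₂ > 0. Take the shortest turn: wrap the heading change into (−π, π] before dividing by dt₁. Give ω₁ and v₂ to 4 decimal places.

ω₁ = 2.4441, v₂ = 5.5176

heading to target = atan2(4.5−1, 3.5−-4) = 0.4366
Δθ = wrap(0.4366 − -0.7854) = 1.2220; ω₁ = Δθ/dt₁ = 2.4441
distance = √((3.5−-4)² + (4.5−1)²) = 8.2765; v₂ = distance/dt₂ = 5.5176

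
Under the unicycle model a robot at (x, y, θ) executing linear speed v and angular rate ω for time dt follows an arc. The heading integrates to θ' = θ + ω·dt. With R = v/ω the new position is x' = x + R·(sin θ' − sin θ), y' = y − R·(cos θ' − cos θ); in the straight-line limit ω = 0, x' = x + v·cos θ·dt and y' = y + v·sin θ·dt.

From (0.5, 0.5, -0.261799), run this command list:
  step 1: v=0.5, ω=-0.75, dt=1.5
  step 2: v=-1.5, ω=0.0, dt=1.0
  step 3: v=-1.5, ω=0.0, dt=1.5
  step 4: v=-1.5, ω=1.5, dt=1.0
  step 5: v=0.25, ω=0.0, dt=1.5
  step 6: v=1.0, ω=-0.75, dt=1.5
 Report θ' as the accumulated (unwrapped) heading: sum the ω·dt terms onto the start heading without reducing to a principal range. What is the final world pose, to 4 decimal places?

step 1: θ'=-1.3868 (R=-0.6667) → pose (0.9829, -0.0220, -1.3868)
step 2: θ'=-1.3868 (straight) → pose (0.7084, 1.4527, -1.3868)
step 3: θ'=-1.3868 (straight) → pose (0.2968, 3.6647, -1.3868)
step 4: θ'=0.1132 (R=-1.0000) → pose (-0.7993, 4.4754, 0.1132)
step 5: θ'=0.1132 (straight) → pose (-0.4267, 4.5177, 0.1132)
step 6: θ'=-1.0118 (R=-1.3333) → pose (0.8543, 3.9000, -1.0118)

(0.8543, 3.9000, -1.0118)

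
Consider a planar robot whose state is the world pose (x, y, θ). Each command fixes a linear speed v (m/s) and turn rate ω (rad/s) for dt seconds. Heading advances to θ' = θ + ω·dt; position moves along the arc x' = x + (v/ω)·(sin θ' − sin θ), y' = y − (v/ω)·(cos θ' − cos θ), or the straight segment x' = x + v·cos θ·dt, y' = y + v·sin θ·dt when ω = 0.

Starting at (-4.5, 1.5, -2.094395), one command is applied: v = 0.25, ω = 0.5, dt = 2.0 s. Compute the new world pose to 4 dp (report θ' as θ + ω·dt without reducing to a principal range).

θ' = -2.0944 + 0.5·2.0 = -1.0944
R = v/ω = 0.25/0.5 = 0.5000
x' = -4.5 + 0.5000·(sin -1.0944 − sin -2.0944) = -4.5113
y' = 1.5 − 0.5000·(cos -1.0944 − cos -2.0944) = 1.0207

(-4.5113, 1.0207, -1.0944)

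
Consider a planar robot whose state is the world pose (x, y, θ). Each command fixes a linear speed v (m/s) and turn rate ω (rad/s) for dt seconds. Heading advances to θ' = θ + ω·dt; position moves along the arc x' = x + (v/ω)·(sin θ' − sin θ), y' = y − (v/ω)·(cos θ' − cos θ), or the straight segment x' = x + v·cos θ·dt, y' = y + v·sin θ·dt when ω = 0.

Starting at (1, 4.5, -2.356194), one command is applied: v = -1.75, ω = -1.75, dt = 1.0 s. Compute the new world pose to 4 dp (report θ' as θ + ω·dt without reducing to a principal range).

(2.5289, 4.3626, -4.1062)

θ' = -2.3562 + -1.75·1.0 = -4.1062
R = v/ω = -1.75/-1.75 = 1.0000
x' = 1 + 1.0000·(sin -4.1062 − sin -2.3562) = 2.5289
y' = 4.5 − 1.0000·(cos -4.1062 − cos -2.3562) = 4.3626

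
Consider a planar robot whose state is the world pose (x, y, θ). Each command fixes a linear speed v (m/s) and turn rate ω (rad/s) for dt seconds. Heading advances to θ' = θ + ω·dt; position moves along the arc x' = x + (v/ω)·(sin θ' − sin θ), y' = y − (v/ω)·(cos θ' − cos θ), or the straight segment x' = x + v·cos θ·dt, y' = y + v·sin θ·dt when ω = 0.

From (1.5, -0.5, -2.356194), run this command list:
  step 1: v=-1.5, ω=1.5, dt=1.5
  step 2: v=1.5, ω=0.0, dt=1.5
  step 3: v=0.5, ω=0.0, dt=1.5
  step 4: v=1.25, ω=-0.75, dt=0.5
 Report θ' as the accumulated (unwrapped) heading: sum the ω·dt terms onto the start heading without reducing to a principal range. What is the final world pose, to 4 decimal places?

(4.4767, 0.7036, -0.4812)

step 1: θ'=-0.1062 (R=-1.0000) → pose (0.8989, 1.2015, -0.1062)
step 2: θ'=-0.1062 (straight) → pose (3.1362, 0.9630, -0.1062)
step 3: θ'=-0.1062 (straight) → pose (3.8820, 0.8835, -0.1062)
step 4: θ'=-0.4812 (R=-1.6667) → pose (4.4767, 0.7036, -0.4812)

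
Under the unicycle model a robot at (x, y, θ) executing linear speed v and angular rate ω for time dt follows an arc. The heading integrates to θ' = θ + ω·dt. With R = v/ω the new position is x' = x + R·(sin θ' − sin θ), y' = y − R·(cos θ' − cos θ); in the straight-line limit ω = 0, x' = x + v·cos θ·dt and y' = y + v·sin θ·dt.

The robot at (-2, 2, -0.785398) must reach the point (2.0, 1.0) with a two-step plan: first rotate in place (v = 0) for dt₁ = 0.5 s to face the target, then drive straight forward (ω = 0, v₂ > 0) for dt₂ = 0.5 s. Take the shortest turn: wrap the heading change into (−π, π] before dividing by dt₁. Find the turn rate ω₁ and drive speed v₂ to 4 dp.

ω₁ = 1.0808, v₂ = 8.2462

heading to target = atan2(1−2, 2−-2) = -0.2450
Δθ = wrap(-0.2450 − -0.7854) = 0.5404; ω₁ = Δθ/dt₁ = 1.0808
distance = √((2−-2)² + (1−2)²) = 4.1231; v₂ = distance/dt₂ = 8.2462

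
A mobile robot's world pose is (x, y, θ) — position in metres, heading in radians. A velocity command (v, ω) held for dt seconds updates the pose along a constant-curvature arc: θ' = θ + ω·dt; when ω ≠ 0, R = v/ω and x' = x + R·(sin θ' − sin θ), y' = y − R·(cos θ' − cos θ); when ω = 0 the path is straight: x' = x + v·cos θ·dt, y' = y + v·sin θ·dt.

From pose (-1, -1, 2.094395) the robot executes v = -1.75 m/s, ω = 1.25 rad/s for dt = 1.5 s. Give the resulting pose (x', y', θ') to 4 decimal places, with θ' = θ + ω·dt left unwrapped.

(1.2435, -1.2471, 3.9694)

θ' = 2.0944 + 1.25·1.5 = 3.9694
R = v/ω = -1.75/1.25 = -1.4000
x' = -1 + -1.4000·(sin 3.9694 − sin 2.0944) = 1.2435
y' = -1 − -1.4000·(cos 3.9694 − cos 2.0944) = -1.2471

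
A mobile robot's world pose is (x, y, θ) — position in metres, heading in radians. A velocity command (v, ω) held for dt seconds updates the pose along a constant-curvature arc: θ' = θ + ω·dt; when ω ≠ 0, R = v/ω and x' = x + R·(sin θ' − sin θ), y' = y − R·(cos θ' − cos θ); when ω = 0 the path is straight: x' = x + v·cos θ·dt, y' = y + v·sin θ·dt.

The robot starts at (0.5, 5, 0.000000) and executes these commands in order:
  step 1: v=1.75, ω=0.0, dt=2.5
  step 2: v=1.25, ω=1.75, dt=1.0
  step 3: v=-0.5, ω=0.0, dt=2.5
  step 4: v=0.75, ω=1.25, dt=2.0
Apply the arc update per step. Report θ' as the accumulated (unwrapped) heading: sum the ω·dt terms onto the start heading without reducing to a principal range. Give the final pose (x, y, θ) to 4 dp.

step 1: θ'=0.0000 (straight) → pose (4.8750, 5.0000, 0.0000)
step 2: θ'=1.7500 (R=0.7143) → pose (5.5778, 5.8416, 1.7500)
step 3: θ'=1.7500 (straight) → pose (5.8007, 4.6116, 1.7500)
step 4: θ'=4.2500 (R=0.6000) → pose (4.6733, 4.7723, 4.2500)

(4.6733, 4.7723, 4.2500)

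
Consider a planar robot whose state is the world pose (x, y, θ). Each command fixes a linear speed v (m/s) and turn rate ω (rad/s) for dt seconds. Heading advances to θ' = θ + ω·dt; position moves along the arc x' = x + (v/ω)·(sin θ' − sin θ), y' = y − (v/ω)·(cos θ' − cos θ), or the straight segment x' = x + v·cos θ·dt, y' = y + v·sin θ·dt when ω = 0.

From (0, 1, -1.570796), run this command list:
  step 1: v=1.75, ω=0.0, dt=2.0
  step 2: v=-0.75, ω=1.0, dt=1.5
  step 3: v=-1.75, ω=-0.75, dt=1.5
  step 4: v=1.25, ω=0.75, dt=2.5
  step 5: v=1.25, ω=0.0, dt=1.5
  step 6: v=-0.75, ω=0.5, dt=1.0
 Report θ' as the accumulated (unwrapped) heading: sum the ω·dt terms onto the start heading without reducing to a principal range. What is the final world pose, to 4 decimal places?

step 1: θ'=-1.5708 (straight) → pose (0.0000, -2.5000, -1.5708)
step 2: θ'=-0.0708 (R=-0.7500) → pose (-0.6969, -1.7519, -0.0708)
step 3: θ'=-1.1958 (R=2.3333) → pose (-2.7031, -0.2790, -1.1958)
step 4: θ'=0.6792 (R=1.6667) → pose (-0.1053, -0.9654, 0.6792)
step 5: θ'=0.6792 (straight) → pose (1.3536, 0.2125, 0.6792)
step 6: θ'=1.1792 (R=-1.5000) → pose (0.9094, -0.3822, 1.1792)

(0.9094, -0.3822, 1.1792)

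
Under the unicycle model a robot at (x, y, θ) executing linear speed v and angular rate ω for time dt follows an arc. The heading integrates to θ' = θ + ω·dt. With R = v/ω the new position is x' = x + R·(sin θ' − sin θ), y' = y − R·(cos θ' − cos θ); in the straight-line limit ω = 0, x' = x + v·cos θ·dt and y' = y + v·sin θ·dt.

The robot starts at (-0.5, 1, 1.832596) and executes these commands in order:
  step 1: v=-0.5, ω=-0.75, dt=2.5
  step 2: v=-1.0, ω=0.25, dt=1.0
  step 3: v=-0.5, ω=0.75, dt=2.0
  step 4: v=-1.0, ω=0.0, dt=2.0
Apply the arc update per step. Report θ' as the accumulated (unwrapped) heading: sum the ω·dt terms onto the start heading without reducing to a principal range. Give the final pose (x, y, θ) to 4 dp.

(-2.4165, -2.6455, 1.7076)

step 1: θ'=-0.0424 (R=0.6667) → pose (-1.1722, 0.1614, -0.0424)
step 2: θ'=0.2076 (R=-4.0000) → pose (-2.1662, 0.0791, 0.2076)
step 3: θ'=1.7076 (R=-0.6667) → pose (-2.6892, -0.6642, 1.7076)
step 4: θ'=1.7076 (straight) → pose (-2.4165, -2.6455, 1.7076)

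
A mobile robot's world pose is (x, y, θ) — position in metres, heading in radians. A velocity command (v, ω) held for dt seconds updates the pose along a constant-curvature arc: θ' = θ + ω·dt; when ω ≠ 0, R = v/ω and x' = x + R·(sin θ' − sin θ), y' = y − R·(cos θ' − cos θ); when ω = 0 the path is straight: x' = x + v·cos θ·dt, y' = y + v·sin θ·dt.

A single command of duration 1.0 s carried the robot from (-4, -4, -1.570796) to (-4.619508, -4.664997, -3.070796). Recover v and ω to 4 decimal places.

Δθ = -3.070796 − -1.570796 = -1.500000
ω = Δθ/dt = -1.500000/1.0 = -1.5000
R = −Δy/(cos θ' − cos θ) = -0.6667
v = R·ω = -0.6667·-1.5000 = 1.0000

v = 1.0000, ω = -1.5000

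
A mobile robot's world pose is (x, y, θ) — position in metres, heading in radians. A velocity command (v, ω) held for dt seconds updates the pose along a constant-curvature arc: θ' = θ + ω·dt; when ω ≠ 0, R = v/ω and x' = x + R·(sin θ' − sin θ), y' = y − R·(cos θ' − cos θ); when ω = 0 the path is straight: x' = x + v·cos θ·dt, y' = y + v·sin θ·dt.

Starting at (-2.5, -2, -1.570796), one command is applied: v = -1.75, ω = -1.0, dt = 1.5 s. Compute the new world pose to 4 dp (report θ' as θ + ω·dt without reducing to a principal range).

θ' = -1.5708 + -1.0·1.5 = -3.0708
R = v/ω = -1.75/-1.0 = 1.7500
x' = -2.5 + 1.7500·(sin -3.0708 − sin -1.5708) = -0.8738
y' = -2 − 1.7500·(cos -3.0708 − cos -1.5708) = -0.2544

(-0.8738, -0.2544, -3.0708)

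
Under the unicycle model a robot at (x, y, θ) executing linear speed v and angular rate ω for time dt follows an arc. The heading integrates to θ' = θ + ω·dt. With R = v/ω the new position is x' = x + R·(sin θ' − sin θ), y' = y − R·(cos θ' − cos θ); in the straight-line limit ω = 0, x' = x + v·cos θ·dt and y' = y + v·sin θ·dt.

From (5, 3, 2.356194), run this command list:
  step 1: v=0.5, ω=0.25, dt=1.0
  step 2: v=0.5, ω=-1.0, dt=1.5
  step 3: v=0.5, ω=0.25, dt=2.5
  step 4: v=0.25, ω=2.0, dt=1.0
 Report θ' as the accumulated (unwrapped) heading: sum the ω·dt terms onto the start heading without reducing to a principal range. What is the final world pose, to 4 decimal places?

(4.4077, 5.2595, 3.7312)

step 1: θ'=2.6062 (R=2.0000) → pose (4.6062, 3.3059, 2.6062)
step 2: θ'=1.1062 (R=-0.5000) → pose (4.4142, 3.9600, 1.1062)
step 3: θ'=1.7312 (R=2.0000) → pose (4.6006, 5.1755, 1.7312)
step 4: θ'=3.7312 (R=0.1250) → pose (4.4077, 5.2595, 3.7312)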